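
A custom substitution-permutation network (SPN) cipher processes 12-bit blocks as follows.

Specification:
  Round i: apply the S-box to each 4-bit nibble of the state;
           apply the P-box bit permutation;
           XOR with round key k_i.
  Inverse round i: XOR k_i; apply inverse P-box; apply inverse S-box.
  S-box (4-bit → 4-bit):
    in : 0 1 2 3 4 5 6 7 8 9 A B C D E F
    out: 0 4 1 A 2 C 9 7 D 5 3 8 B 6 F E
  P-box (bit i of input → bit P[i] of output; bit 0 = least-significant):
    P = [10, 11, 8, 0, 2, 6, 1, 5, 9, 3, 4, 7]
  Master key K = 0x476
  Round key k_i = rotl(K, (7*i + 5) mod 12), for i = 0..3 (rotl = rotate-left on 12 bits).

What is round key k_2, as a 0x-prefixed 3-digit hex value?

K = 0x476
k_0 = rotl(K, (7*0+5) mod 12) = rotl(K, 5) = 0xEC8
k_1 = rotl(K, (7*1+5) mod 12) = rotl(K, 0) = 0x476
k_2 = rotl(K, (7*2+5) mod 12) = rotl(K, 7) = 0xB23

0xB23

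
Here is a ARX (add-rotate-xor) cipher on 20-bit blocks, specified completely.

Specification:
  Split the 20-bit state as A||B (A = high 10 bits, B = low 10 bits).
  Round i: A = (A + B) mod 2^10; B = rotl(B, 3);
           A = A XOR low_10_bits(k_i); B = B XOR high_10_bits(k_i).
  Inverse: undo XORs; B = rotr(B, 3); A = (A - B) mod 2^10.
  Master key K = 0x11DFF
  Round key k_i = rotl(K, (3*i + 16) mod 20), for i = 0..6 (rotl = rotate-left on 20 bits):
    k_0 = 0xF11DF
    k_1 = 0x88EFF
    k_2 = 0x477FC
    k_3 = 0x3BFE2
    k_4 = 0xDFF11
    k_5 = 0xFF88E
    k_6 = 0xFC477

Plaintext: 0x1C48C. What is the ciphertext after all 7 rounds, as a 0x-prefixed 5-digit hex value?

0xEB86B

s_0 = plaintext = 0x1C48C
s_1 = Round(s_0, k_0) = 0x48BA5
s_2 = Round(s_1, k_1) = 0x8E30C
s_3 = Round(s_2, k_2) = 0xAE17B
s_4 = Round(s_3, k_3) = 0xF4735
s_5 = Round(s_4, k_4) = 0x05ED1
s_6 = Round(s_5, k_5) = 0x99973
s_7 = Round(s_6, k_6) = 0xEB86B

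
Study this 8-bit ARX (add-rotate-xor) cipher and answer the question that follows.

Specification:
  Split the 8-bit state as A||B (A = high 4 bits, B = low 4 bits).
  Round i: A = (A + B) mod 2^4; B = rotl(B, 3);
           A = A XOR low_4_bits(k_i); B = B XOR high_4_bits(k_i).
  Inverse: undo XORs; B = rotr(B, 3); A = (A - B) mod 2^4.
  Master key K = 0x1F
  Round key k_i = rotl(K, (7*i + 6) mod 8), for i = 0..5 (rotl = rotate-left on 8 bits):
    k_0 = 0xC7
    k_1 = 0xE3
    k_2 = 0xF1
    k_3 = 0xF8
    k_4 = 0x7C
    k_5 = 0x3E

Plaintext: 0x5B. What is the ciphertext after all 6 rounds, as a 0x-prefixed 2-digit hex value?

s_0 = plaintext = 0x5B
s_1 = Round(s_0, k_0) = 0x71
s_2 = Round(s_1, k_1) = 0xB6
s_3 = Round(s_2, k_2) = 0x0C
s_4 = Round(s_3, k_3) = 0x49
s_5 = Round(s_4, k_4) = 0x1B
s_6 = Round(s_5, k_5) = 0x2E

0x2E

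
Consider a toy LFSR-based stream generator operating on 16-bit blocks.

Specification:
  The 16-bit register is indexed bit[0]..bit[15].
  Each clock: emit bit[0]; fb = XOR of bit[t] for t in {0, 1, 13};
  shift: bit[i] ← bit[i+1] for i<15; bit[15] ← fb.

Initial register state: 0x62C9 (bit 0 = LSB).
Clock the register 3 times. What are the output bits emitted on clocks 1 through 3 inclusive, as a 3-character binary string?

100

reg_0 = 0x62C9
clock 1: out=1, reg = 0x3164
clock 2: out=0, reg = 0x98B2
clock 3: out=0, reg = 0xCC59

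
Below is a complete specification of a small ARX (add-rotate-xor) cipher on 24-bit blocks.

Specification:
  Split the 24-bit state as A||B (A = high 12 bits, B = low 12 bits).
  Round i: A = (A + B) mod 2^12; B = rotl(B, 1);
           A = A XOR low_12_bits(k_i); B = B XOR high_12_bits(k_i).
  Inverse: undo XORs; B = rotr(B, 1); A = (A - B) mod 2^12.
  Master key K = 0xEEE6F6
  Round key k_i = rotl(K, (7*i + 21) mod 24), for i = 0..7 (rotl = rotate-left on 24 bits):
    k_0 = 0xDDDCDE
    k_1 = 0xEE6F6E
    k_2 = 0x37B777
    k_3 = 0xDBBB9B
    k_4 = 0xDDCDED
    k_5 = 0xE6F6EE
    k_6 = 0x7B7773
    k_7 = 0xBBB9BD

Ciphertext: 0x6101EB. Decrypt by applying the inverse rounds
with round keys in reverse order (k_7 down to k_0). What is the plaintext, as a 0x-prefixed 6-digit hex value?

0xEB3E91

s_0 = ciphertext = 0x6101EB
s_1 = InvRound(s_0, k_7) = 0xA85528
s_2 = InvRound(s_1, k_6) = 0x4A794F
s_3 = InvRound(s_2, k_5) = 0xEB9390
s_4 = InvRound(s_3, k_4) = 0xC2E726
s_5 = InvRound(s_4, k_3) = 0xA67D4E
s_6 = InvRound(s_5, k_2) = 0xDF6F1A
s_7 = InvRound(s_6, k_1) = 0x19A0FE
s_8 = InvRound(s_7, k_0) = 0xEB3E91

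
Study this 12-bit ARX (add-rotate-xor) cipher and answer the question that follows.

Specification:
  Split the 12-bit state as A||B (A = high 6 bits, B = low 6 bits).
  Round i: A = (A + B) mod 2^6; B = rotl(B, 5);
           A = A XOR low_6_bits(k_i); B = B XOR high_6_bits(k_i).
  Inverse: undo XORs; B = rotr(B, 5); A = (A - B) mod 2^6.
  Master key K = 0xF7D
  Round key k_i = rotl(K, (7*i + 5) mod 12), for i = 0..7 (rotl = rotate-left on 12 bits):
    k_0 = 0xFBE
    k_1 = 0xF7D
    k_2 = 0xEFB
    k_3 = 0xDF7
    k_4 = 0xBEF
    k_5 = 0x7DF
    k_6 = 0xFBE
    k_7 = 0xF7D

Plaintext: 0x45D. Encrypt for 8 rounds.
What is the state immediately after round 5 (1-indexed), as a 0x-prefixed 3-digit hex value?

s_0 = plaintext = 0x45D
s_1 = Round(s_0, k_0) = 0x410
s_2 = Round(s_1, k_1) = 0x775
s_3 = Round(s_2, k_2) = 0xA41
s_4 = Round(s_3, k_3) = 0x757
s_5 = Round(s_4, k_4) = 0x6C4
s_6 = Round(s_5, k_5) = 0x01D
s_7 = Round(s_6, k_6) = 0x8D0
s_8 = Round(s_7, k_7) = 0x3B5

0x6C4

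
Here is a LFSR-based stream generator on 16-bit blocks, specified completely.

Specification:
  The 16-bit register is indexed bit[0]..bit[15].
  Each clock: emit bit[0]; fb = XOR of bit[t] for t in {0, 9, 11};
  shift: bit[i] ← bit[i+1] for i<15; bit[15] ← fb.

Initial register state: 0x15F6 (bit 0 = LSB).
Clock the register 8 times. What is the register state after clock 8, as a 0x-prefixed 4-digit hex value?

reg_0 = 0x15F6
clock 1: out=0, reg = 0x0AFB
clock 2: out=1, reg = 0x857D
clock 3: out=1, reg = 0xC2BE
clock 4: out=0, reg = 0xE15F
clock 5: out=1, reg = 0xF0AF
clock 6: out=1, reg = 0xF857
clock 7: out=1, reg = 0x7C2B
clock 8: out=1, reg = 0x3E15

0x3E15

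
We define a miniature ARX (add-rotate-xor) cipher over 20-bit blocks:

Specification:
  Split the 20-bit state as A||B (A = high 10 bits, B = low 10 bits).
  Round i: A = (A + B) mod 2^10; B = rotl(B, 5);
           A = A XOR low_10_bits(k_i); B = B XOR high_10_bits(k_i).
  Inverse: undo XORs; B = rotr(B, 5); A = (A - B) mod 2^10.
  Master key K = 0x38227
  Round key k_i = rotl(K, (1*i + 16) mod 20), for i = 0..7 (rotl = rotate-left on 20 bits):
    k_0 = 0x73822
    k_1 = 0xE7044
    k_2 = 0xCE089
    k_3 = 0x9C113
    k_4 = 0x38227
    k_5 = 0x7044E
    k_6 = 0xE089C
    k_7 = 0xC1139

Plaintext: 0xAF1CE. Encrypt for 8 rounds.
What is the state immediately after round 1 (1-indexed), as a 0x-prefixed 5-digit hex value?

0x2A000

s_0 = plaintext = 0xAF1CE
s_1 = Round(s_0, k_0) = 0x2A000
s_2 = Round(s_1, k_1) = 0x3B39C
s_3 = Round(s_2, k_2) = 0x004A4
s_4 = Round(s_3, k_3) = 0x6DAF5
s_5 = Round(s_4, k_4) = 0xA3257
s_6 = Round(s_5, k_5) = 0x2B733
s_7 = Round(s_6, k_6) = 0xDF1FB
s_8 = Round(s_7, k_7) = 0x1386B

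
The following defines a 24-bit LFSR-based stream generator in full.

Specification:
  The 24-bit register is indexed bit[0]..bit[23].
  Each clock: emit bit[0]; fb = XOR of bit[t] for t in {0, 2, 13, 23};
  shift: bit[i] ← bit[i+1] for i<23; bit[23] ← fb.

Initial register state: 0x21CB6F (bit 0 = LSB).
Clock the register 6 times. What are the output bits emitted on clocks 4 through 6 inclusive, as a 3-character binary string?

101

reg_0 = 0x21CB6F
clock 1: out=1, reg = 0x10E5B7
clock 2: out=1, reg = 0x8872DB
clock 3: out=1, reg = 0xC4396D
clock 4: out=1, reg = 0x621CB6
clock 5: out=0, reg = 0xB10E5B
clock 6: out=1, reg = 0x58872D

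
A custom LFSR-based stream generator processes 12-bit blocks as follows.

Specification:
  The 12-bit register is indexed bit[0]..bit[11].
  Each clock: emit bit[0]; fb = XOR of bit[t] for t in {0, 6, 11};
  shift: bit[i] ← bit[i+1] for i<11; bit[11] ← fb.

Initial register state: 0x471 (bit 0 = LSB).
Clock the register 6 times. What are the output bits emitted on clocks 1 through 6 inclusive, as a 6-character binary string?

reg_0 = 0x471
clock 1: out=1, reg = 0x238
clock 2: out=0, reg = 0x11C
clock 3: out=0, reg = 0x08E
clock 4: out=0, reg = 0x047
clock 5: out=1, reg = 0x023
clock 6: out=1, reg = 0x811

100011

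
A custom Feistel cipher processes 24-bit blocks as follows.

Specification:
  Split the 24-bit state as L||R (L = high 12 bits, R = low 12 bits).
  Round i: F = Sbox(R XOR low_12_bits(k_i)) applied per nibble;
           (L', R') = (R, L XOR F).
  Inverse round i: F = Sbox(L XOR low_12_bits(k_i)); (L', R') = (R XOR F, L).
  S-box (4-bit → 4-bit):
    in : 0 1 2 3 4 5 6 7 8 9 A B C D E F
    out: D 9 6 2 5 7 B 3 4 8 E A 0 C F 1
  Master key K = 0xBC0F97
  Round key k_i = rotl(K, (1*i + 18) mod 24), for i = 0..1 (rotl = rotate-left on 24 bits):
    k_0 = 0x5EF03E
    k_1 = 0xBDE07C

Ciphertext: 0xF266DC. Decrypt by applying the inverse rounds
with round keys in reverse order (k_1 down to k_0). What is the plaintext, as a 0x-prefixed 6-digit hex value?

0xCA67A2

s_0 = ciphertext = 0xF266DC
s_1 = InvRound(s_0, k_1) = 0x7A2F26
s_2 = InvRound(s_1, k_0) = 0xCA67A2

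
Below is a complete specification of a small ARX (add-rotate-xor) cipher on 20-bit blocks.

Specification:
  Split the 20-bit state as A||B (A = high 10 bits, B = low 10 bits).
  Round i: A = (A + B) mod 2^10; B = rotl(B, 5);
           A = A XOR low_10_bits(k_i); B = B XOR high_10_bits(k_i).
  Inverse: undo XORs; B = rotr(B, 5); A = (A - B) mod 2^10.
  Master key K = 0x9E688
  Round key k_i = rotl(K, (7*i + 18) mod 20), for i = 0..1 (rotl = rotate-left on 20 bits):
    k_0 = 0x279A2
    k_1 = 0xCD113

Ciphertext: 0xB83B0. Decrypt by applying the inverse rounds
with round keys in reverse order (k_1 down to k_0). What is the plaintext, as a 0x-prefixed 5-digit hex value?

s_0 = ciphertext = 0xB83B0
s_1 = InvRound(s_0, k_1) = 0xDBC84
s_2 = InvRound(s_1, k_0) = 0xE3740

0xE3740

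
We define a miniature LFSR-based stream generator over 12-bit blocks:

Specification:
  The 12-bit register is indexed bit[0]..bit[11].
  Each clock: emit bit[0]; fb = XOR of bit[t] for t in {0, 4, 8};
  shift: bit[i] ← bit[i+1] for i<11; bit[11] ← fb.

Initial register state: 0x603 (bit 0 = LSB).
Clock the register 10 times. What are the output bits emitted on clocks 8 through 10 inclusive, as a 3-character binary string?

001

reg_0 = 0x603
clock 1: out=1, reg = 0xB01
clock 2: out=1, reg = 0x580
clock 3: out=0, reg = 0xAC0
clock 4: out=0, reg = 0x560
clock 5: out=0, reg = 0xAB0
clock 6: out=0, reg = 0xD58
clock 7: out=0, reg = 0x6AC
clock 8: out=0, reg = 0x356
clock 9: out=0, reg = 0x1AB
clock 10: out=1, reg = 0x0D5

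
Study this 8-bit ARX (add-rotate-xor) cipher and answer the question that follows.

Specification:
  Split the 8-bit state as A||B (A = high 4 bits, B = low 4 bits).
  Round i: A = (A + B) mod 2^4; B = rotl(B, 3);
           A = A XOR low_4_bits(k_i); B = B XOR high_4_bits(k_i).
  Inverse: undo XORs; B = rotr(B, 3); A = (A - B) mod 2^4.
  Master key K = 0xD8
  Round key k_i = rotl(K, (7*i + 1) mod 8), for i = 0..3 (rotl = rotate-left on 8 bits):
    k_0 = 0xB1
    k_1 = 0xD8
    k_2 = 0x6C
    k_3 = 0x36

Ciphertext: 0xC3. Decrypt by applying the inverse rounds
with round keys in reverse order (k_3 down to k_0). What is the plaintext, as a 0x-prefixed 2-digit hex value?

0xE3

s_0 = ciphertext = 0xC3
s_1 = InvRound(s_0, k_3) = 0xA0
s_2 = InvRound(s_1, k_2) = 0xAC
s_3 = InvRound(s_2, k_1) = 0x02
s_4 = InvRound(s_3, k_0) = 0xE3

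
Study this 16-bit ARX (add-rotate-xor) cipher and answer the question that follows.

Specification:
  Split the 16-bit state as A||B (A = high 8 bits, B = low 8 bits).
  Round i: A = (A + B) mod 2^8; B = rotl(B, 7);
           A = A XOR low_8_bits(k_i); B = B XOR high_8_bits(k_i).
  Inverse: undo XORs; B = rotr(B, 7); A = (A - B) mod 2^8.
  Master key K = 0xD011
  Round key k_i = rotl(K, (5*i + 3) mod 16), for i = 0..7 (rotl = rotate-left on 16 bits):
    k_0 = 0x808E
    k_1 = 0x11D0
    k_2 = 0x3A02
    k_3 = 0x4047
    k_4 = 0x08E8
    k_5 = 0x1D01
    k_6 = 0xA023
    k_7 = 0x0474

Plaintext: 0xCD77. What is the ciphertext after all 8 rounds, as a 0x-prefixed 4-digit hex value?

0x08F5

s_0 = plaintext = 0xCD77
s_1 = Round(s_0, k_0) = 0xCA3B
s_2 = Round(s_1, k_1) = 0xD58C
s_3 = Round(s_2, k_2) = 0x637C
s_4 = Round(s_3, k_3) = 0x987E
s_5 = Round(s_4, k_4) = 0xFE37
s_6 = Round(s_5, k_5) = 0x3486
s_7 = Round(s_6, k_6) = 0x99E3
s_8 = Round(s_7, k_7) = 0x08F5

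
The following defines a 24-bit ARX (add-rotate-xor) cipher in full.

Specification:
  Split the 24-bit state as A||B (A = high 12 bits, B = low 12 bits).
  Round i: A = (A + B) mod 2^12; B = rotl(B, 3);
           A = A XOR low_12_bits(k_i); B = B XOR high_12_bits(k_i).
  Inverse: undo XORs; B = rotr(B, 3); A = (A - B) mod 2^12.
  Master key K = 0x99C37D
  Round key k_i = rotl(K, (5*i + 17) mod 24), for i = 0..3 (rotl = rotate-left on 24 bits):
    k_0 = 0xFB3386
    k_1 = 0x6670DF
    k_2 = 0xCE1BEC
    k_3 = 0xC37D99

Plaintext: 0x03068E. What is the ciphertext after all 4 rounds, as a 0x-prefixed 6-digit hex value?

s_0 = plaintext = 0x03068E
s_1 = Round(s_0, k_0) = 0x538BC0
s_2 = Round(s_1, k_1) = 0x027862
s_3 = Round(s_2, k_2) = 0x365FF5
s_4 = Round(s_3, k_3) = 0xEC3398

0xEC3398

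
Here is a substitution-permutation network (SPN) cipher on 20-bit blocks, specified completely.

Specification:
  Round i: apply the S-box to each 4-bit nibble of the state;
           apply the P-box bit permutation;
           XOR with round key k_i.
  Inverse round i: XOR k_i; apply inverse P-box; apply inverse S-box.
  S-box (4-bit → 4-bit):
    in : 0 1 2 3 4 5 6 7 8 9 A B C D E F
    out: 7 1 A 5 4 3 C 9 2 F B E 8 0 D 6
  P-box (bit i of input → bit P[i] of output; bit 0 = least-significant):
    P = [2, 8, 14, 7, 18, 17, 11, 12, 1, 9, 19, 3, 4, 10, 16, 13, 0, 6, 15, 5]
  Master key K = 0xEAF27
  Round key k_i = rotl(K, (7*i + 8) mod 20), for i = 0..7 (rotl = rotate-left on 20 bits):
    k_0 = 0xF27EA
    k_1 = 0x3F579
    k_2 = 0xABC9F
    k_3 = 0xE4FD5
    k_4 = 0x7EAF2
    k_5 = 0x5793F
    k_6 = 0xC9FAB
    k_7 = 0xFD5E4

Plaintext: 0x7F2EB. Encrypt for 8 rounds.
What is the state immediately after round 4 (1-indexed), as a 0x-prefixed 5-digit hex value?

s_0 = plaintext = 0x7F2EB
s_1 = Round(s_0, k_0) = 0xA7843
s_2 = Round(s_1, k_1) = 0x39F0C
s_3 = Round(s_2, k_2) = 0x5120E
s_4 = Round(s_3, k_3) = 0x80508
s_5 = Round(s_4, k_4) = 0x0E5A0
s_6 = Round(s_5, k_5) = 0x28A68
s_7 = Round(s_6, k_6) = 0xC80C1
s_8 = Round(s_7, k_7) = 0x7C3C2

0x80508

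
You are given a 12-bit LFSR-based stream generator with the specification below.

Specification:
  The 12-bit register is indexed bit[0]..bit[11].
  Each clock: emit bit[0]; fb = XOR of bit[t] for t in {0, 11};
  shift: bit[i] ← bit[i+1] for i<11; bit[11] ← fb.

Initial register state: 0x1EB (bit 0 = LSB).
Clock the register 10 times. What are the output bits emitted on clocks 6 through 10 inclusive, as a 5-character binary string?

11110

reg_0 = 0x1EB
clock 1: out=1, reg = 0x8F5
clock 2: out=1, reg = 0x47A
clock 3: out=0, reg = 0x23D
clock 4: out=1, reg = 0x91E
clock 5: out=0, reg = 0xC8F
clock 6: out=1, reg = 0x647
clock 7: out=1, reg = 0xB23
clock 8: out=1, reg = 0x591
clock 9: out=1, reg = 0xAC8
clock 10: out=0, reg = 0xD64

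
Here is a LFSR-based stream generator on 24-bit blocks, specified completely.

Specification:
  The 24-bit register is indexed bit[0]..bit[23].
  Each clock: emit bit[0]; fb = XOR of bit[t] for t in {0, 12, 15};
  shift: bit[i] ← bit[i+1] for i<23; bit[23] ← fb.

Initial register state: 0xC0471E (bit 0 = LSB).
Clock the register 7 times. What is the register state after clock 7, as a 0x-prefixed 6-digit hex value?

0x35808E

reg_0 = 0xC0471E
clock 1: out=0, reg = 0x60238F
clock 2: out=1, reg = 0xB011C7
clock 3: out=1, reg = 0x5808E3
clock 4: out=1, reg = 0xAC0471
clock 5: out=1, reg = 0xD60238
clock 6: out=0, reg = 0x6B011C
clock 7: out=0, reg = 0x35808E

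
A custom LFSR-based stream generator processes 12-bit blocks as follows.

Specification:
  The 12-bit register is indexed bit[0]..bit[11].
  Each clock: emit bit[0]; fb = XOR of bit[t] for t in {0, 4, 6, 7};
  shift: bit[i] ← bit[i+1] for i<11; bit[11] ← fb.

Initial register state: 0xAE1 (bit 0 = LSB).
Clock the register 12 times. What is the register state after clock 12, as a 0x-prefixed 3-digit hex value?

0xD11

reg_0 = 0xAE1
clock 1: out=1, reg = 0xD70
clock 2: out=0, reg = 0x6B8
clock 3: out=0, reg = 0x35C
clock 4: out=0, reg = 0x1AE
clock 5: out=0, reg = 0x8D7
clock 6: out=1, reg = 0x46B
clock 7: out=1, reg = 0x235
clock 8: out=1, reg = 0x11A
clock 9: out=0, reg = 0x88D
clock 10: out=1, reg = 0x446
clock 11: out=0, reg = 0xA23
clock 12: out=1, reg = 0xD11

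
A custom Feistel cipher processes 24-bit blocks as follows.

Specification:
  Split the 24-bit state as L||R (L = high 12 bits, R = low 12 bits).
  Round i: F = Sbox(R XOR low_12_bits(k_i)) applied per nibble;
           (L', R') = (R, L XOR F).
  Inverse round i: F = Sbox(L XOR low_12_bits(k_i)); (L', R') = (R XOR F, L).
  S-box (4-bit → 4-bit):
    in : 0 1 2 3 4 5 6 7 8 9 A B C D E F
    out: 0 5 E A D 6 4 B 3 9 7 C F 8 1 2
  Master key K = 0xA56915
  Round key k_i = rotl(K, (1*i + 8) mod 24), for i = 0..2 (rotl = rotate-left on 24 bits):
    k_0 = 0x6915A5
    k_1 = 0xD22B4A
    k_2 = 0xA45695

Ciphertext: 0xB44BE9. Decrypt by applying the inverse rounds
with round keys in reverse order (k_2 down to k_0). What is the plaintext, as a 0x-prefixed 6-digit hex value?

0xB6A8A0

s_0 = ciphertext = 0xB44BE9
s_1 = InvRound(s_0, k_2) = 0x36CB44
s_2 = InvRound(s_1, k_1) = 0x8A036C
s_3 = InvRound(s_2, k_0) = 0xB6A8A0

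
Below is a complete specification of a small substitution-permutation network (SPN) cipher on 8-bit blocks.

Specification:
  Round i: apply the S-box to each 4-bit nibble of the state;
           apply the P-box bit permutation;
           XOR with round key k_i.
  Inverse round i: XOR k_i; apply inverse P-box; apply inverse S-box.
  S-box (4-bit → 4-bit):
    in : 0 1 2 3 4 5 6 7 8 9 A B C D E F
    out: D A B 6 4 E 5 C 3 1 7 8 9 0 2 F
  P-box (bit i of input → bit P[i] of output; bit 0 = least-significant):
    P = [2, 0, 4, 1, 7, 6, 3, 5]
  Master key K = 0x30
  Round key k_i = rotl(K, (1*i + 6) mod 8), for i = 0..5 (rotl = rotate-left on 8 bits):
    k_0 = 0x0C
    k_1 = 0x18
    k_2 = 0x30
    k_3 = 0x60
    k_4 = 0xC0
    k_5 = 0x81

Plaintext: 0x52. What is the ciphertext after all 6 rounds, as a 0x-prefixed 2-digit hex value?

s_0 = plaintext = 0x52
s_1 = Round(s_0, k_0) = 0x63
s_2 = Round(s_1, k_1) = 0x81
s_3 = Round(s_2, k_2) = 0xF3
s_4 = Round(s_3, k_3) = 0x99
s_5 = Round(s_4, k_4) = 0x44
s_6 = Round(s_5, k_5) = 0x99

0x99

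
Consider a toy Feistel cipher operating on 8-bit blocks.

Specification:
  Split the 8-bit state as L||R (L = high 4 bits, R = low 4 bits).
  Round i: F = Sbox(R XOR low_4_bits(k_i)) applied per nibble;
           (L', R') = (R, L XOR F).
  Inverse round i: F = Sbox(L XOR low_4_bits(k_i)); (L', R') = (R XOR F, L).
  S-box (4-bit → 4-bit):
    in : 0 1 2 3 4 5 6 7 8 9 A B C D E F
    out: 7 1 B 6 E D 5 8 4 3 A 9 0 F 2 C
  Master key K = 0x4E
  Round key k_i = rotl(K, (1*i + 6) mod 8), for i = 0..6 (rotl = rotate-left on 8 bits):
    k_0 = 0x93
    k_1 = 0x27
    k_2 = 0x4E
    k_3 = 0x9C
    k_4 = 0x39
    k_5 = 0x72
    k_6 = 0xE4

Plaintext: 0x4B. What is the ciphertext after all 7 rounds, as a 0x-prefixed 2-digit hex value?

s_0 = plaintext = 0x4B
s_1 = Round(s_0, k_0) = 0xB0
s_2 = Round(s_1, k_1) = 0x03
s_3 = Round(s_2, k_2) = 0x3F
s_4 = Round(s_3, k_3) = 0xF5
s_5 = Round(s_4, k_4) = 0x5F
s_6 = Round(s_5, k_5) = 0xFA
s_7 = Round(s_6, k_6) = 0xAD

0xAD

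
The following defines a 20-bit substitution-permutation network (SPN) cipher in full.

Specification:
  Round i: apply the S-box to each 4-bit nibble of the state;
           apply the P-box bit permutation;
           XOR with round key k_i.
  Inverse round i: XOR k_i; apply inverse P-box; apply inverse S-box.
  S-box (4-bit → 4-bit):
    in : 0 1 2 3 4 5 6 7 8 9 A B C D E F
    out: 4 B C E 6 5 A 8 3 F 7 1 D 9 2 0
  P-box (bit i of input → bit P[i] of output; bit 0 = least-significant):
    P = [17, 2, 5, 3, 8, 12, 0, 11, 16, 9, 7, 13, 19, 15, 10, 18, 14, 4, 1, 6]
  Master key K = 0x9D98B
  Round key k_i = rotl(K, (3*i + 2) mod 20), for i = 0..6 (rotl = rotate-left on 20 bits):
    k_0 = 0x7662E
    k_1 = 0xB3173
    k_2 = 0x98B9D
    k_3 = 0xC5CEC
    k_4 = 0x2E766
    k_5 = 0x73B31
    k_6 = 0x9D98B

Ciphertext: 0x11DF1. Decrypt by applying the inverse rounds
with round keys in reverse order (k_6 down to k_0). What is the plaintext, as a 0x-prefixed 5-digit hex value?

s_0 = ciphertext = 0x11DF1
s_1 = InvRound(s_0, k_6) = 0x9AFF2
s_2 = InvRound(s_1, k_5) = 0x2904B
s_3 = InvRound(s_2, k_4) = 0xB06A3
s_4 = InvRound(s_3, k_3) = 0xC7831
s_5 = InvRound(s_4, k_2) = 0xB6983
s_6 = InvRound(s_5, k_1) = 0x1F060
s_7 = InvRound(s_6, k_0) = 0x23EE1

0x23EE1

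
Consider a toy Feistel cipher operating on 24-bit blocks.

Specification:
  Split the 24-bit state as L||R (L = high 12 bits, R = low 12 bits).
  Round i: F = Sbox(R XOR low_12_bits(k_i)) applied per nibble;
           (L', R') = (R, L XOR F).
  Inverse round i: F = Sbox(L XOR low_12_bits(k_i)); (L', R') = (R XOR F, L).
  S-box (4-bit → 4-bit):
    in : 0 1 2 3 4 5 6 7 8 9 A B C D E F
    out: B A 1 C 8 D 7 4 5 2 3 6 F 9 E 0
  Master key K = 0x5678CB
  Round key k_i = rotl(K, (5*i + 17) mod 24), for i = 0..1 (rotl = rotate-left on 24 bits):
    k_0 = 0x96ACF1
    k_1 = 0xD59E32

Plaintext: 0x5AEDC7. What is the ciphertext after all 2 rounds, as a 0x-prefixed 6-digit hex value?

0xF69711

s_0 = plaintext = 0x5AEDC7
s_1 = Round(s_0, k_0) = 0xDC7F69
s_2 = Round(s_1, k_1) = 0xF69711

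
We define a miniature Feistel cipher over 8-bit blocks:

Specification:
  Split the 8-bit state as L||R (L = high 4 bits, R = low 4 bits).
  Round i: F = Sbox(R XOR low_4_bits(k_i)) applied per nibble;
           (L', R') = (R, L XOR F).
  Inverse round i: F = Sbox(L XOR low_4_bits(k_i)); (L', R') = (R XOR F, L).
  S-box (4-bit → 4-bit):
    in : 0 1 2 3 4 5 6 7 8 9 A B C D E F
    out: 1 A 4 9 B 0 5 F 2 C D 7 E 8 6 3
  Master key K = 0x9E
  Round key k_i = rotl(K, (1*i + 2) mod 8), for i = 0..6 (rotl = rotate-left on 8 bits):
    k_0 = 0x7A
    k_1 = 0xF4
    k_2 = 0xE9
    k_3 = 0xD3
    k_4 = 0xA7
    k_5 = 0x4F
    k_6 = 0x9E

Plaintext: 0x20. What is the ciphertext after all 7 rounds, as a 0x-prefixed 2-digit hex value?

0xC5

s_0 = plaintext = 0x20
s_1 = Round(s_0, k_0) = 0x0F
s_2 = Round(s_1, k_1) = 0xF7
s_3 = Round(s_2, k_2) = 0x79
s_4 = Round(s_3, k_3) = 0x9A
s_5 = Round(s_4, k_4) = 0xA1
s_6 = Round(s_5, k_5) = 0x1C
s_7 = Round(s_6, k_6) = 0xC5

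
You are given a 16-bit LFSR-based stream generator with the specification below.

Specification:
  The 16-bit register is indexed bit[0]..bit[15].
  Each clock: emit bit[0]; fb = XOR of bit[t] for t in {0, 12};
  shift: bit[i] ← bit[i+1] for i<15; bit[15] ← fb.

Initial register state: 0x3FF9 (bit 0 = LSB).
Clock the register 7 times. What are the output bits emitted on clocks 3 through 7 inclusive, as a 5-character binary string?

reg_0 = 0x3FF9
clock 1: out=1, reg = 0x1FFC
clock 2: out=0, reg = 0x8FFE
clock 3: out=0, reg = 0x47FF
clock 4: out=1, reg = 0xA3FF
clock 5: out=1, reg = 0xD1FF
clock 6: out=1, reg = 0x68FF
clock 7: out=1, reg = 0xB47F

01111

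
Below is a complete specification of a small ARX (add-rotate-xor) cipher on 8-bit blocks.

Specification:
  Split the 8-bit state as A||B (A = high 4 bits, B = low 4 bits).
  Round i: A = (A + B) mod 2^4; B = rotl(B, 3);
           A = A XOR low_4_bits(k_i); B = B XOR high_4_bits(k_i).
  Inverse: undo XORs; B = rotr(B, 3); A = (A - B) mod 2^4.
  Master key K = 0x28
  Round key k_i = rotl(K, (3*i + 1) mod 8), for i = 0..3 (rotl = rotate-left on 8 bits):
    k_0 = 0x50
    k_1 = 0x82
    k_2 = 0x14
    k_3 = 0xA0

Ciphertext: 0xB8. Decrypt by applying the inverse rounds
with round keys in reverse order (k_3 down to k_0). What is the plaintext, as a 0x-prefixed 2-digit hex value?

s_0 = ciphertext = 0xB8
s_1 = InvRound(s_0, k_3) = 0x74
s_2 = InvRound(s_1, k_2) = 0x9A
s_3 = InvRound(s_2, k_1) = 0x74
s_4 = InvRound(s_3, k_0) = 0x52

0x52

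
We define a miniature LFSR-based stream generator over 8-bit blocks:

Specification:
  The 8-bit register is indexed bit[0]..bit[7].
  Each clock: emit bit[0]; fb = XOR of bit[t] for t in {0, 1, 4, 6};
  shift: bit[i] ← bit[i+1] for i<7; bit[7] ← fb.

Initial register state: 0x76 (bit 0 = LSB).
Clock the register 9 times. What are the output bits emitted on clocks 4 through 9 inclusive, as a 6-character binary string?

reg_0 = 0x76
clock 1: out=0, reg = 0xBB
clock 2: out=1, reg = 0xDD
clock 3: out=1, reg = 0xEE
clock 4: out=0, reg = 0x77
clock 5: out=1, reg = 0x3B
clock 6: out=1, reg = 0x9D
clock 7: out=1, reg = 0x4E
clock 8: out=0, reg = 0x27
clock 9: out=1, reg = 0x13

011101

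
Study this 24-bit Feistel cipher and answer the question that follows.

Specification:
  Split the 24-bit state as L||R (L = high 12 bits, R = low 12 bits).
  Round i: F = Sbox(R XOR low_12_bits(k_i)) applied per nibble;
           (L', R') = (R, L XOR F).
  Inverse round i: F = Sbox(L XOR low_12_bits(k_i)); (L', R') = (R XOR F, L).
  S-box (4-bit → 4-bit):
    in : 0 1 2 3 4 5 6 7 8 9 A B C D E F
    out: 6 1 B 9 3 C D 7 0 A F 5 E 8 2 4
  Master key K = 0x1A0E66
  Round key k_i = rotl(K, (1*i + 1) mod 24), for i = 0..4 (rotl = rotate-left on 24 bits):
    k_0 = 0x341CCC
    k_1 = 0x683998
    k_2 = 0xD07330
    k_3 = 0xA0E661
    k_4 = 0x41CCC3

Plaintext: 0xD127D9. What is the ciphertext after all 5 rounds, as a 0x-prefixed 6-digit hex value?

s_0 = plaintext = 0xD127D9
s_1 = Round(s_0, k_0) = 0x7D980E
s_2 = Round(s_1, k_1) = 0x80E674
s_3 = Round(s_2, k_2) = 0x67443D
s_4 = Round(s_3, k_3) = 0x43DDBA
s_5 = Round(s_4, k_4) = 0xDBA547

0xDBA547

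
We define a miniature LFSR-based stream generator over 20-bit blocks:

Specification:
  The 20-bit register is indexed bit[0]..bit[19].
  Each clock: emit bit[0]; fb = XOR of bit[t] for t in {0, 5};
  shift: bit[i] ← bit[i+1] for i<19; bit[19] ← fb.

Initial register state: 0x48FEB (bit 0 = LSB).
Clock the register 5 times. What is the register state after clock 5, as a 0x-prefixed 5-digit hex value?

0xA247F

reg_0 = 0x48FEB
clock 1: out=1, reg = 0x247F5
clock 2: out=1, reg = 0x123FA
clock 3: out=0, reg = 0x891FD
clock 4: out=1, reg = 0x448FE
clock 5: out=0, reg = 0xA247F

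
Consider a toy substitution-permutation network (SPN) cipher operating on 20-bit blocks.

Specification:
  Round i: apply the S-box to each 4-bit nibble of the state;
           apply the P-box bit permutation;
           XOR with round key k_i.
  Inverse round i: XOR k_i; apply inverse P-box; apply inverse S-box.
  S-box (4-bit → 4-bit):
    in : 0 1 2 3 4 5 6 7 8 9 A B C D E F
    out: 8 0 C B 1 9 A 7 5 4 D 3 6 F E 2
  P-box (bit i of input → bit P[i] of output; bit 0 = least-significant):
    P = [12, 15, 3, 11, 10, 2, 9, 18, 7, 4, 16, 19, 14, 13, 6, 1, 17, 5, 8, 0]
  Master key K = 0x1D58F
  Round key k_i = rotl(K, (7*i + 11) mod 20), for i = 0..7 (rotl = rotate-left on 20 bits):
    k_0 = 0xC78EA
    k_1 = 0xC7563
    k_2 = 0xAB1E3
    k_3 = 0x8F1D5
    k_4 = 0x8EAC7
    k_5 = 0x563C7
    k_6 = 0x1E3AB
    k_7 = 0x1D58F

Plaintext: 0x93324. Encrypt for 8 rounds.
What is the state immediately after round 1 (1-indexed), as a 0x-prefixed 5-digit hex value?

s_0 = plaintext = 0x93324
s_1 = Round(s_0, k_0) = 0x00B78
s_2 = Round(s_1, k_1) = 0xC63FC
s_3 = Round(s_2, k_2) = 0x2105D
s_4 = Round(s_3, k_3) = 0x46CDC
s_5 = Round(s_4, k_4) = 0xF4CD9
s_6 = Round(s_5, k_5) = 0x025FB
s_7 = Round(s_6, k_6) = 0x9736C
s_8 = Round(s_7, k_7) = 0xD3453

0x00B78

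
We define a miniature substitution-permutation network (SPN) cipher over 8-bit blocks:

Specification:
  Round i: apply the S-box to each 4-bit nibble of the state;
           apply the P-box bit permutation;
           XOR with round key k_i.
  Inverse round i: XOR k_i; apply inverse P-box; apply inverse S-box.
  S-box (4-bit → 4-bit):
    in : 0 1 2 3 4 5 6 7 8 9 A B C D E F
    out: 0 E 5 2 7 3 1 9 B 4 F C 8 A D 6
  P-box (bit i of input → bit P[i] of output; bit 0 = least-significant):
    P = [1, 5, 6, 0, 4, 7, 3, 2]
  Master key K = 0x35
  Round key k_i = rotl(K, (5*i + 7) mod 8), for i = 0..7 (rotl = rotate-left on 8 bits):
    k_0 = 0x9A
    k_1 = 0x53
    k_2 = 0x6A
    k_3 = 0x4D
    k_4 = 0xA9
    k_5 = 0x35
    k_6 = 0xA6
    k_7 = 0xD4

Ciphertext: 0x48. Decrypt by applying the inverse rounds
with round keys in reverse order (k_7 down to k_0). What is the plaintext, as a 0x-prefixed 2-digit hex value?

s_0 = ciphertext = 0x48
s_1 = InvRound(s_0, k_7) = 0xA0
s_2 = InvRound(s_1, k_6) = 0xC6
s_3 = InvRound(s_2, k_5) = 0x5A
s_4 = InvRound(s_3, k_4) = 0x5A
s_5 = InvRound(s_4, k_3) = 0x77
s_6 = InvRound(s_5, k_2) = 0xEC
s_7 = InvRound(s_6, k_1) = 0xA8
s_8 = InvRound(s_7, k_0) = 0x65

0x65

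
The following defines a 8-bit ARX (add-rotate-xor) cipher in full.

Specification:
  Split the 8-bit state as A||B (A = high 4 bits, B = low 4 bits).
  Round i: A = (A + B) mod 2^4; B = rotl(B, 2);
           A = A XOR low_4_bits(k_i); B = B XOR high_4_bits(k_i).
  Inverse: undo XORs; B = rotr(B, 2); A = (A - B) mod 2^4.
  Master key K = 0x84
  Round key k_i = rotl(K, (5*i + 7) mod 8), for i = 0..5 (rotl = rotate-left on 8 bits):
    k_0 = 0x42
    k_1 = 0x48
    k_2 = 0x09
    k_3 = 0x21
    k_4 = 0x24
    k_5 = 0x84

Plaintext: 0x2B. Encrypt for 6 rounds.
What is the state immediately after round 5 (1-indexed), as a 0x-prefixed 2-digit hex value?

s_0 = plaintext = 0x2B
s_1 = Round(s_0, k_0) = 0xFA
s_2 = Round(s_1, k_1) = 0x1E
s_3 = Round(s_2, k_2) = 0x6B
s_4 = Round(s_3, k_3) = 0x0C
s_5 = Round(s_4, k_4) = 0x81
s_6 = Round(s_5, k_5) = 0xDC

0x81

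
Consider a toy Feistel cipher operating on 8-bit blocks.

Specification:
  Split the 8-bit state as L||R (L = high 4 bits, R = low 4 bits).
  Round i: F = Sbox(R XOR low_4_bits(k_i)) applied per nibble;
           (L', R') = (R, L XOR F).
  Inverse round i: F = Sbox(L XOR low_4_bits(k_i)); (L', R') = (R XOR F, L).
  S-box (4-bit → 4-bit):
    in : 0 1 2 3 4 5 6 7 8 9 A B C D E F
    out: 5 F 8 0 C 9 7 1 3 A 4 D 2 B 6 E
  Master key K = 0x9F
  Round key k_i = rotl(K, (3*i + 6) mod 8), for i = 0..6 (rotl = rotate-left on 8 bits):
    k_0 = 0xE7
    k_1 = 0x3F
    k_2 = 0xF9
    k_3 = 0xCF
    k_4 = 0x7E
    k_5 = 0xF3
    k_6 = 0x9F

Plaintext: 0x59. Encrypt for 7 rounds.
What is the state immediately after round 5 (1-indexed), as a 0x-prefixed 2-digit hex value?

s_0 = plaintext = 0x59
s_1 = Round(s_0, k_0) = 0x93
s_2 = Round(s_1, k_1) = 0x3B
s_3 = Round(s_2, k_2) = 0xBB
s_4 = Round(s_3, k_3) = 0xB7
s_5 = Round(s_4, k_4) = 0x71
s_6 = Round(s_5, k_5) = 0x1F
s_7 = Round(s_6, k_6) = 0xF4

0x71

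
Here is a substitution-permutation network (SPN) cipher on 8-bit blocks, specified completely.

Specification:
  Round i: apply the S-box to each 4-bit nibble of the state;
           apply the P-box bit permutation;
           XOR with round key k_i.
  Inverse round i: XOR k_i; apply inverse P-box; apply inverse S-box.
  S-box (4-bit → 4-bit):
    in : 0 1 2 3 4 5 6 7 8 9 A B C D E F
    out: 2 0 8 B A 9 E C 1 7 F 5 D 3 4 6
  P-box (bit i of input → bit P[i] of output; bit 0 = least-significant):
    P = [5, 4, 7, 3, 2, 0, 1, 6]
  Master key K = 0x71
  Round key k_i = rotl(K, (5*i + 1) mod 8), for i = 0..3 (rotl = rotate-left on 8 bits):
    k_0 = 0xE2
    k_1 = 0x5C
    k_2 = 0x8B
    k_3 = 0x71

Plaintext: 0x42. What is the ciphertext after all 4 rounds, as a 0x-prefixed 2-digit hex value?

s_0 = plaintext = 0x42
s_1 = Round(s_0, k_0) = 0xAB
s_2 = Round(s_1, k_1) = 0xBB
s_3 = Round(s_2, k_2) = 0x2D
s_4 = Round(s_3, k_3) = 0x01

0x01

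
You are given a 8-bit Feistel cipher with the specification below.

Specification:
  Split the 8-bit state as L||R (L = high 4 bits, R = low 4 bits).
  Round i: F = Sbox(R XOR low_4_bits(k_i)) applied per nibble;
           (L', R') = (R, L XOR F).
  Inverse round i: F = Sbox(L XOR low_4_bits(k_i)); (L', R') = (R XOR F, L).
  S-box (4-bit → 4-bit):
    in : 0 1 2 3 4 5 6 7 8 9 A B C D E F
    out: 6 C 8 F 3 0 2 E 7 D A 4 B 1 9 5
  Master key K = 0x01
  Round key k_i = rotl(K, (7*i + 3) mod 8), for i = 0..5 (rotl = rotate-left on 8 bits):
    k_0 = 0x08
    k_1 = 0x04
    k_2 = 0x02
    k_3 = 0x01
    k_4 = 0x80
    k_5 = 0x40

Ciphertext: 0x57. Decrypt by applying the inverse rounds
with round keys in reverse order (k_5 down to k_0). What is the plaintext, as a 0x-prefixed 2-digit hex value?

s_0 = ciphertext = 0x57
s_1 = InvRound(s_0, k_5) = 0x75
s_2 = InvRound(s_1, k_4) = 0xB7
s_3 = InvRound(s_2, k_3) = 0xDB
s_4 = InvRound(s_3, k_2) = 0xED
s_5 = InvRound(s_4, k_1) = 0x7E
s_6 = InvRound(s_5, k_0) = 0xB7

0xB7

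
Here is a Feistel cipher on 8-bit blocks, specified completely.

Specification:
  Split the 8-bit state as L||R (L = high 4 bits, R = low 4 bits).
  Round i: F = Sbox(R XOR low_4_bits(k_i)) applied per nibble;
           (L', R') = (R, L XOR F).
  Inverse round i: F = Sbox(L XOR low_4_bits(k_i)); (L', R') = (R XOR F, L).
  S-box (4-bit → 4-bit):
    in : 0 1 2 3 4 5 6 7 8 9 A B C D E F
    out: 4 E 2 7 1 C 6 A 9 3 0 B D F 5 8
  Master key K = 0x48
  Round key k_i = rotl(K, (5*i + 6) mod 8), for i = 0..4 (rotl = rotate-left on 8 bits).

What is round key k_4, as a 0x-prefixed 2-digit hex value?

K = 0x48
k_0 = rotl(K, (5*0+6) mod 8) = rotl(K, 6) = 0x12
k_1 = rotl(K, (5*1+6) mod 8) = rotl(K, 3) = 0x42
k_2 = rotl(K, (5*2+6) mod 8) = rotl(K, 0) = 0x48
k_3 = rotl(K, (5*3+6) mod 8) = rotl(K, 5) = 0x09
k_4 = rotl(K, (5*4+6) mod 8) = rotl(K, 2) = 0x21

0x21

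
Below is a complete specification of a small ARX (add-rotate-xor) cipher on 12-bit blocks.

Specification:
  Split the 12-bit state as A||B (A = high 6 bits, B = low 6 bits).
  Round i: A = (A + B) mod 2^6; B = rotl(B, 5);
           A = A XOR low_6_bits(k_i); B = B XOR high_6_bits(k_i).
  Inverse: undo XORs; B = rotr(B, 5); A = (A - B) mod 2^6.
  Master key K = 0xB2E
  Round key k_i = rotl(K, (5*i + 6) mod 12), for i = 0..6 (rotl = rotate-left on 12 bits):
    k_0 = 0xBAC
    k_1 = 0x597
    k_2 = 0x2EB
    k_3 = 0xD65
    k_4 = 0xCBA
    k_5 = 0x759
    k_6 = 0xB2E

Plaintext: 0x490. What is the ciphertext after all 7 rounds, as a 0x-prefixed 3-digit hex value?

s_0 = plaintext = 0x490
s_1 = Round(s_0, k_0) = 0x3A6
s_2 = Round(s_1, k_1) = 0x8C5
s_3 = Round(s_2, k_2) = 0x0E9
s_4 = Round(s_3, k_3) = 0x241
s_5 = Round(s_4, k_4) = 0xC12
s_6 = Round(s_5, k_5) = 0x6D4
s_7 = Round(s_6, k_6) = 0x066

0x066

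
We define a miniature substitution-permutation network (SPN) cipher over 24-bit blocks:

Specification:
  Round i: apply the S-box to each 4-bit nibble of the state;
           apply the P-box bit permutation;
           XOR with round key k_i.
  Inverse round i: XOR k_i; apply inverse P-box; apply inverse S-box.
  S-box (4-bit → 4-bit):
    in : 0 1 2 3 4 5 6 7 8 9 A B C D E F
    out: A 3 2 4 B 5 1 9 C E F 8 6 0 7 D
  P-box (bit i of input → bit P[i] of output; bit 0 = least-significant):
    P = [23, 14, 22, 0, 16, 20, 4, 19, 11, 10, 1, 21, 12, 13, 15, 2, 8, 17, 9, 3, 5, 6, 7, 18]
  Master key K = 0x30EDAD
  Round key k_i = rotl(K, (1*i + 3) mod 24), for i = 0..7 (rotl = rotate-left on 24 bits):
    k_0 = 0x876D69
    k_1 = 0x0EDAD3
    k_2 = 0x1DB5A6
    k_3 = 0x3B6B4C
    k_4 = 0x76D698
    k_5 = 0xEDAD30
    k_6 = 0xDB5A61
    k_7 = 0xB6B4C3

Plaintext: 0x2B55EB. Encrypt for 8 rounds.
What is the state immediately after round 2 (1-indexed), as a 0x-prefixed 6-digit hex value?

0x0A0305

s_0 = plaintext = 0x2B55EB
s_1 = Round(s_0, k_0) = 0x96F532
s_2 = Round(s_1, k_1) = 0x0A0305
s_3 = Round(s_2, k_2) = 0xC396E8
s_4 = Round(s_3, k_3) = 0x6AC199
s_5 = Round(s_4, k_4) = 0x2C39A1
s_6 = Round(s_5, k_5) = 0x566B62
s_7 = Round(s_6, k_6) = 0xFA0BC1
s_8 = Round(s_7, k_7) = 0x00D77F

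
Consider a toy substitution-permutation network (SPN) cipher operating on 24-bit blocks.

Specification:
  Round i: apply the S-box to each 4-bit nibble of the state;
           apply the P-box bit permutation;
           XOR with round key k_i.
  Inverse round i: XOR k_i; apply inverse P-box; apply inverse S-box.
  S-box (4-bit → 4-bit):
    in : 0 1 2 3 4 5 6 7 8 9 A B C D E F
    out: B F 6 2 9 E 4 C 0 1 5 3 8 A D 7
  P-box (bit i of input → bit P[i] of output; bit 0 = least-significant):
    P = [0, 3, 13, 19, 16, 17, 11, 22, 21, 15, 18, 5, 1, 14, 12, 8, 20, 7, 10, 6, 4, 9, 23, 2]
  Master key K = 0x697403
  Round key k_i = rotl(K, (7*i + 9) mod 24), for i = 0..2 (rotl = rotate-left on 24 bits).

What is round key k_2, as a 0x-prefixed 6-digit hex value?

K = 0x697403
k_0 = rotl(K, (7*0+9) mod 24) = rotl(K, 9) = 0xE806D2
k_1 = rotl(K, (7*1+9) mod 24) = rotl(K, 16) = 0x036974
k_2 = rotl(K, (7*2+9) mod 24) = rotl(K, 23) = 0xB4BA01

0xB4BA01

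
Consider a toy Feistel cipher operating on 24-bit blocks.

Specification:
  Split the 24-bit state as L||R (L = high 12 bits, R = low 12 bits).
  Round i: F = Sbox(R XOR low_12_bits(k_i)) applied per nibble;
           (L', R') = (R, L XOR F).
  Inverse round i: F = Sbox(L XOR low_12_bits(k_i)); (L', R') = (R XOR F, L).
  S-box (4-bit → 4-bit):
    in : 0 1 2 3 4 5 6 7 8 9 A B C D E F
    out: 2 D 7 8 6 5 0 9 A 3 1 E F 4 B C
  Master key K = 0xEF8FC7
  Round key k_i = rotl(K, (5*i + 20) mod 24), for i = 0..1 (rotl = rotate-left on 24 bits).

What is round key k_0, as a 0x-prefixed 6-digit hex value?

K = 0xEF8FC7
k_0 = rotl(K, (5*0+20) mod 24) = rotl(K, 20) = 0x7EF8FC

0x7EF8FC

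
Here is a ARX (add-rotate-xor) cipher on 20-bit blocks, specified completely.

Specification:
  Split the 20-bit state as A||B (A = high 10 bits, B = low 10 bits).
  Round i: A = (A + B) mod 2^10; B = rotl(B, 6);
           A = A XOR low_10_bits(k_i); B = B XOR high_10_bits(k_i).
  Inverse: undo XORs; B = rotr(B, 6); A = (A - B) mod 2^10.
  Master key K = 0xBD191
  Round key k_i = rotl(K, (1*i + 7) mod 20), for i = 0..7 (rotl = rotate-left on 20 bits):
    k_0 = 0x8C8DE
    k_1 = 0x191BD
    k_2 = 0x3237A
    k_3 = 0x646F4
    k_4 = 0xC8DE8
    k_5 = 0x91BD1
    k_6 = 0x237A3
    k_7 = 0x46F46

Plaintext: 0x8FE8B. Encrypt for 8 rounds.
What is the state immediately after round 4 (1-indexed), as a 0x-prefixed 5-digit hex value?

0xC603B

s_0 = plaintext = 0x8FE8B
s_1 = Round(s_0, k_0) = 0x050DA
s_2 = Round(s_1, k_1) = 0x54EE9
s_3 = Round(s_2, k_2) = 0xD1AA6
s_4 = Round(s_3, k_3) = 0xC603B
s_5 = Round(s_4, k_4) = 0xAEDE0
s_6 = Round(s_5, k_5) = 0xD2A58
s_7 = Round(s_6, k_6) = 0x806A8
s_8 = Round(s_7, k_7) = 0xFBF31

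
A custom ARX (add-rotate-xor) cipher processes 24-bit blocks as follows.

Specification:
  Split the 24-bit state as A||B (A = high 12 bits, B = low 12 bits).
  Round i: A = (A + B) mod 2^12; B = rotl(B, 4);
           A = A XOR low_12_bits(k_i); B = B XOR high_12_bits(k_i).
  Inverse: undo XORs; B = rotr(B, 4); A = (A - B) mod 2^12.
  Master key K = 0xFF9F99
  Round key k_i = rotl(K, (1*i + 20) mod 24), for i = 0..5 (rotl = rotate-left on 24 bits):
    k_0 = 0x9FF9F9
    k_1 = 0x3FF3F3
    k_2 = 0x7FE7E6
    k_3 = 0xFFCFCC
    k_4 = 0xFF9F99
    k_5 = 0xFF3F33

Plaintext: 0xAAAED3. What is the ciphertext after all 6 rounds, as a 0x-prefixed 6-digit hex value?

s_0 = plaintext = 0xAAAED3
s_1 = Round(s_0, k_0) = 0x0844C1
s_2 = Round(s_1, k_1) = 0x6B6FEB
s_3 = Round(s_2, k_2) = 0x147941
s_4 = Round(s_3, k_3) = 0x544BE5
s_5 = Round(s_4, k_4) = 0xEB01A2
s_6 = Round(s_5, k_5) = 0xF615D2

0xF615D2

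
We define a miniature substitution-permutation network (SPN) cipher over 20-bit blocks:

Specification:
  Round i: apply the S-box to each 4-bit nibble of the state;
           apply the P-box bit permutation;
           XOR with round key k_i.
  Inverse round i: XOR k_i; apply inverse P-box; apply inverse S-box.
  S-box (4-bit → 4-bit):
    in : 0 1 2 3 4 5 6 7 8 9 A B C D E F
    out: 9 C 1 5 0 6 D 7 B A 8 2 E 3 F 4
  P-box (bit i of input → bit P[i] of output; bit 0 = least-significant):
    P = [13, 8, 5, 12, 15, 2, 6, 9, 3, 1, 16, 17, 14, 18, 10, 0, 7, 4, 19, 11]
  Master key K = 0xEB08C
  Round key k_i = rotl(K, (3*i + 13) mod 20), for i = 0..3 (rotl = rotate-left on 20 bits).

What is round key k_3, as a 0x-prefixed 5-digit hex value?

K = 0xEB08C
k_0 = rotl(K, (3*0+13) mod 20) = rotl(K, 13) = 0x19D61
k_1 = rotl(K, (3*1+13) mod 20) = rotl(K, 16) = 0xCEB08
k_2 = rotl(K, (3*2+13) mod 20) = rotl(K, 19) = 0x75846
k_3 = rotl(K, (3*3+13) mod 20) = rotl(K, 2) = 0xAC233

0xAC233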